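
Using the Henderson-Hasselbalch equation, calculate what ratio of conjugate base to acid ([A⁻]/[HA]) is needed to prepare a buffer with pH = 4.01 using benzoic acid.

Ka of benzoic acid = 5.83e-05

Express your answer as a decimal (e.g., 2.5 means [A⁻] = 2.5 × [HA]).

pKa = -log(5.83e-05) = 4.2343. pH = pKa + log([A⁻]/[HA]), so log([A⁻]/[HA]) = pH − pKa = 4.01 − 4.2343 = -0.2243. [A⁻]/[HA] = 10^(-0.2243) = 0.597

[A⁻]/[HA] = 0.597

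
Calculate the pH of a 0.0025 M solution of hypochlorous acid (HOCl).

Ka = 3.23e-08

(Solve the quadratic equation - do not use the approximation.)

x² + Ka×x - Ka×C = 0. Using quadratic formula: [H⁺] = 8.9700e-06

pH = 5.05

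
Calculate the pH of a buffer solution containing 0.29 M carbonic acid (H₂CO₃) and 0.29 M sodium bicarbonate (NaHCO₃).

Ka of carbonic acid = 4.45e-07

pKa = -log(4.45e-07) = 6.35. pH = pKa + log([A⁻]/[HA]) = 6.35 + log(0.29/0.29)

pH = 6.35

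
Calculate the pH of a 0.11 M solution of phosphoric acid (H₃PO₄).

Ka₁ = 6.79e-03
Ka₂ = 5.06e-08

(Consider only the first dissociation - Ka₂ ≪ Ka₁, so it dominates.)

First dissociation dominates. From Ka₁ = [H⁺][HA⁻]/[H₂A], x² + Ka₁·x − Ka₁·C = 0 with C = 0.11 M and Ka₁ = 6.79e-03. Solving: [H⁺] = (−Ka₁ + √(Ka₁² + 4·Ka₁·C)) / 2 = 2.4145e-02 M. pH = -log(2.4145e-02) = 1.62.

pH = 1.62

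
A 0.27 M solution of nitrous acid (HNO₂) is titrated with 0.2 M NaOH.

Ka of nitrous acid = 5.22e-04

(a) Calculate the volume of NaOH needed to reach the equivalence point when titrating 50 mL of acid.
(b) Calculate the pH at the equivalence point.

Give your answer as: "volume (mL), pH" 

moles acid = 0.27 × 50/1000 = 0.0135 mol; V_base = moles/0.2 × 1000 = 67.5 mL. At equivalence only the conjugate base is present: [A⁻] = 0.0135/0.117 = 1.1489e-01 M. Kb = Kw/Ka = 1.92e-11; [OH⁻] = √(Kb × [A⁻]) = 1.4836e-06; pOH = 5.83; pH = 14 - pOH = 8.17.

V = 67.5 mL, pH = 8.17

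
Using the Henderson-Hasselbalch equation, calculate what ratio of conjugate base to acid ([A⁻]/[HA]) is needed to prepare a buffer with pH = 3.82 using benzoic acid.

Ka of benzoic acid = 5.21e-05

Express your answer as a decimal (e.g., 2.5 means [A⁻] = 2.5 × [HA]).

pKa = -log(5.21e-05) = 4.2832. pH = pKa + log([A⁻]/[HA]), so log([A⁻]/[HA]) = pH − pKa = 3.82 − 4.2832 = -0.4632. [A⁻]/[HA] = 10^(-0.4632) = 0.344

[A⁻]/[HA] = 0.344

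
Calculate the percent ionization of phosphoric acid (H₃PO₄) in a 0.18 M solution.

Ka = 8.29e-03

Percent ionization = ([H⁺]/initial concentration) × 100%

Using Ka equilibrium: x² + Ka×x - Ka×C = 0. Solving: [H⁺] = 3.4706e-02. Percent = (3.4706e-02/0.18) × 100

Percent ionization = 19.3%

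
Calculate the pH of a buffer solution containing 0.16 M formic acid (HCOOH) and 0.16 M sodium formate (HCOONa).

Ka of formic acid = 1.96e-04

pKa = -log(1.96e-04) = 3.71. pH = pKa + log([A⁻]/[HA]) = 3.71 + log(0.16/0.16)

pH = 3.71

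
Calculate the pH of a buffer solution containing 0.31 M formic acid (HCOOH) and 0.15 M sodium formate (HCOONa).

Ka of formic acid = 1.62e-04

pKa = -log(1.62e-04) = 3.79. pH = pKa + log([A⁻]/[HA]) = 3.79 + log(0.15/0.31)

pH = 3.48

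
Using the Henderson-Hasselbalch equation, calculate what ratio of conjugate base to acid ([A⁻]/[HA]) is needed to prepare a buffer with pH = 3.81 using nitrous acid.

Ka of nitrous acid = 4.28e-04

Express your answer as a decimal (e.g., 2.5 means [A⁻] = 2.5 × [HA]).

pKa = -log(4.28e-04) = 3.3686. pH = pKa + log([A⁻]/[HA]), so log([A⁻]/[HA]) = pH − pKa = 3.81 − 3.3686 = 0.4414. [A⁻]/[HA] = 10^(0.4414) = 2.76

[A⁻]/[HA] = 2.76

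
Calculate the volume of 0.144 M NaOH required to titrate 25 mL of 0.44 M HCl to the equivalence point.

At equivalence: moles acid = moles base. moles HCl = 0.44 × 25/1000 = 0.011 mol. V_base = moles / 0.144 × 1000 = 76.4 mL.

V_{base} = 76.4 mL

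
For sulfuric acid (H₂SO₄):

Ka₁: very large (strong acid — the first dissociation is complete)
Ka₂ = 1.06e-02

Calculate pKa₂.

pKa₂ = -log(Ka₂) = -log(1.06e-02) = 1.97.

pK_{a2} = 1.97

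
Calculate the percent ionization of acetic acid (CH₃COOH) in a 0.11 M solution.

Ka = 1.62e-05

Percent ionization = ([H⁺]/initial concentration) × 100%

Using Ka equilibrium: x² + Ka×x - Ka×C = 0. Solving: [H⁺] = 1.3268e-03. Percent = (1.3268e-03/0.11) × 100

Percent ionization = 1.21%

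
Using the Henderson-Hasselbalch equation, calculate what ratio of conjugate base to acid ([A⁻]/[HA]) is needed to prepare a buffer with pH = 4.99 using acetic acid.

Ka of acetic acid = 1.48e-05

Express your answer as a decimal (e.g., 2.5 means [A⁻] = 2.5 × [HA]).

pKa = -log(1.48e-05) = 4.8297. pH = pKa + log([A⁻]/[HA]), so log([A⁻]/[HA]) = pH − pKa = 4.99 − 4.8297 = 0.1603. [A⁻]/[HA] = 10^(0.1603) = 1.45

[A⁻]/[HA] = 1.45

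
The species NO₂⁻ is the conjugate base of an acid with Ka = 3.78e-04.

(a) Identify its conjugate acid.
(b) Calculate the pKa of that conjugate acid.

(a) The conjugate acid is formed by adding one H⁺ to NO₂⁻, giving HNO₂. (b) pKa = -log(Ka) = -log(3.78e-04) = 3.42.

Conjugate acid: HNO₂; pK_a = 3.42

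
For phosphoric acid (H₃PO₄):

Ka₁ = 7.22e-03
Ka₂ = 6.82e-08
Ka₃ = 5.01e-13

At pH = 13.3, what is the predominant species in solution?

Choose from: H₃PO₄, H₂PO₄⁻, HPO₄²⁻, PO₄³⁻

pKa₁ = 2.14, pKa₂ = 7.17, pKa₃ = 12.30. For a polyprotic acid the predominant species crosses at each pKa: below pKa_n the protonated form dominates, above it the deprotonated form does. At pH = 13.3, the predominant species is PO₄³⁻.

PO₄³⁻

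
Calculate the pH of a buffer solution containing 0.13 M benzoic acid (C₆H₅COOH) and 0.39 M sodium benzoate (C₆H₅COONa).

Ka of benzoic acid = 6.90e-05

pKa = -log(6.90e-05) = 4.16. pH = pKa + log([A⁻]/[HA]) = 4.16 + log(0.39/0.13)

pH = 4.64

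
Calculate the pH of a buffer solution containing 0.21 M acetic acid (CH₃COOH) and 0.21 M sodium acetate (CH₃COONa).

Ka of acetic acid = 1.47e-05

pKa = -log(1.47e-05) = 4.83. pH = pKa + log([A⁻]/[HA]) = 4.83 + log(0.21/0.21)

pH = 4.83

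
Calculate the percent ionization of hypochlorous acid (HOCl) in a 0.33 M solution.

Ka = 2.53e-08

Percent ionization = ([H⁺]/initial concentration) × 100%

Using Ka equilibrium: x² + Ka×x - Ka×C = 0. Solving: [H⁺] = 9.1360e-05. Percent = (9.1360e-05/0.33) × 100

Percent ionization = 0.0277%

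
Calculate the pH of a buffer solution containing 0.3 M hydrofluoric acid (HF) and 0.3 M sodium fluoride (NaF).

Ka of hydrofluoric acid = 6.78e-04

pKa = -log(6.78e-04) = 3.17. pH = pKa + log([A⁻]/[HA]) = 3.17 + log(0.3/0.3)

pH = 3.17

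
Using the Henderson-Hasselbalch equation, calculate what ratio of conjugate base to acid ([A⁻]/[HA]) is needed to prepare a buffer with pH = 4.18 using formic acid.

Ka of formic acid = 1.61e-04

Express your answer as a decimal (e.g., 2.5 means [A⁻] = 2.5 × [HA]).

pKa = -log(1.61e-04) = 3.7932. pH = pKa + log([A⁻]/[HA]), so log([A⁻]/[HA]) = pH − pKa = 4.18 − 3.7932 = 0.3868. [A⁻]/[HA] = 10^(0.3868) = 2.44

[A⁻]/[HA] = 2.44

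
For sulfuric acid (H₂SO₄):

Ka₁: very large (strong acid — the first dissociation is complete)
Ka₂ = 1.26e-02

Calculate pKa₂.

pKa₂ = -log(Ka₂) = -log(1.26e-02) = 1.90.

pK_{a2} = 1.90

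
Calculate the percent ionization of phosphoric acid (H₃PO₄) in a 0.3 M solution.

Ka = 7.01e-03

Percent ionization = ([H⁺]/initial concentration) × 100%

Using Ka equilibrium: x² + Ka×x - Ka×C = 0. Solving: [H⁺] = 4.2487e-02. Percent = (4.2487e-02/0.3) × 100

Percent ionization = 14.2%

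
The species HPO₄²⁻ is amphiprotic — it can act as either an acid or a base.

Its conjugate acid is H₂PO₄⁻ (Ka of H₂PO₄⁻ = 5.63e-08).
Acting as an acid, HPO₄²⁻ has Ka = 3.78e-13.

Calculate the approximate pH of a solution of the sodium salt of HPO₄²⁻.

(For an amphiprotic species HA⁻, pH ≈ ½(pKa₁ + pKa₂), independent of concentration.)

pKa₁ = -log(5.63e-08) = 7.25; pKa₂ = -log(3.78e-13) = 12.42. For an amphiprotic species, pH ≈ ½(pKa₁ + pKa₂) = ½(7.25 + 12.42) = 9.84.

pH = 9.84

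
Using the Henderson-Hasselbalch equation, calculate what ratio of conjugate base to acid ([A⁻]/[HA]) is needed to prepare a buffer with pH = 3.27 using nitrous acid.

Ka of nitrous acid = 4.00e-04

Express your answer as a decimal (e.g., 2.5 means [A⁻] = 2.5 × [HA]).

pKa = -log(4.00e-04) = 3.3979. pH = pKa + log([A⁻]/[HA]), so log([A⁻]/[HA]) = pH − pKa = 3.27 − 3.3979 = -0.1279. [A⁻]/[HA] = 10^(-0.1279) = 0.745

[A⁻]/[HA] = 0.745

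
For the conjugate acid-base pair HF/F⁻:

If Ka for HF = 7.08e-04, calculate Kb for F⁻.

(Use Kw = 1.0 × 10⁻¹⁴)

For a conjugate pair Ka × Kb = Kw, so Kb = Kw/Ka = 1.0 × 10⁻¹⁴ / 7.08e-04 = 1.41e-11.

K_b = 1.41e-11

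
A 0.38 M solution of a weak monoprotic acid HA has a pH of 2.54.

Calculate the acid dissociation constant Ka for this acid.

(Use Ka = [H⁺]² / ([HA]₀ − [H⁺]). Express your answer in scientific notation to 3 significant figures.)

[H⁺] = 10^(−pH) = 10^(−2.54) = 2.884e-03 M. For HA ⇌ H⁺ + A⁻, Ka = [H⁺][A⁻]/[HA] = [H⁺]² / ([HA]₀ − [H⁺]) = (2.884e-03)² / (0.38 − 2.884e-03) = 2.21e-05.

K_a = 2.21e-05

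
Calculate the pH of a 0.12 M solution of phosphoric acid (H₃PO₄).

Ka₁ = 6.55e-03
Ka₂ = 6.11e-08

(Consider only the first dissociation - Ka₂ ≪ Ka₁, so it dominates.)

First dissociation dominates. From Ka₁ = [H⁺][HA⁻]/[H₂A], x² + Ka₁·x − Ka₁·C = 0 with C = 0.12 M and Ka₁ = 6.55e-03. Solving: [H⁺] = (−Ka₁ + √(Ka₁² + 4·Ka₁·C)) / 2 = 2.4951e-02 M. pH = -log(2.4951e-02) = 1.60.

pH = 1.60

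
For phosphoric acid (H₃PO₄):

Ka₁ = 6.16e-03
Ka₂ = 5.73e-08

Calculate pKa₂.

pKa₂ = -log(Ka₂) = -log(5.73e-08) = 7.24.

pK_{a2} = 7.24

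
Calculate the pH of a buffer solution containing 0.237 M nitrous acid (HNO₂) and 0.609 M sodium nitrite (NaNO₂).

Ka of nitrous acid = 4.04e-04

pKa = -log(4.04e-04) = 3.39. pH = pKa + log([A⁻]/[HA]) = 3.39 + log(0.609/0.237)

pH = 3.80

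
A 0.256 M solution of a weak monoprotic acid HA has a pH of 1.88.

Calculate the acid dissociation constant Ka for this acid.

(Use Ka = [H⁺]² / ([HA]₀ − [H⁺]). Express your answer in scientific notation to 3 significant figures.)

[H⁺] = 10^(−pH) = 10^(−1.88) = 1.318e-02 M. For HA ⇌ H⁺ + A⁻, Ka = [H⁺][A⁻]/[HA] = [H⁺]² / ([HA]₀ − [H⁺]) = (1.318e-02)² / (0.256 − 1.318e-02) = 7.16e-04.

K_a = 7.16e-04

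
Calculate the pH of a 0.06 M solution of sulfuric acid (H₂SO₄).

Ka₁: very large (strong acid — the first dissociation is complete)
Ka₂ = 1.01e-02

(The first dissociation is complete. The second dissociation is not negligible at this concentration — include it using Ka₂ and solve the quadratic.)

First dissociation is complete: [H⁺]₀ = [HSO₄⁻]₀ = C = 0.06 M. Second dissociation HSO₄⁻ ⇌ H⁺ + SO₄²⁻: let x = [SO₄²⁻]. Ka₂ = (C + x)·x / (C − x) = 1.01e-02 → x² + (C + Ka₂)·x − Ka₂·C = 0 → x² + 0.07010·x − 6.060e-04 = 0. x = (−0.07010 + √(0.07010² + 4 × 6.060e-04)) / 2 = 7.7811e-03 M. [H⁺] = C + x = 0.06 + 7.7811e-03 = 6.7781e-02 M. pH = -log(6.7781e-02) = 1.17.

pH = 1.17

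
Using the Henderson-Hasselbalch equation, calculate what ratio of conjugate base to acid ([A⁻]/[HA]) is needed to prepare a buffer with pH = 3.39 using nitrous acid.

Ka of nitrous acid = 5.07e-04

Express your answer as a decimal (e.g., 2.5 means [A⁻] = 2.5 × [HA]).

pKa = -log(5.07e-04) = 3.2950. pH = pKa + log([A⁻]/[HA]), so log([A⁻]/[HA]) = pH − pKa = 3.39 − 3.2950 = 0.0950. [A⁻]/[HA] = 10^(0.0950) = 1.24

[A⁻]/[HA] = 1.24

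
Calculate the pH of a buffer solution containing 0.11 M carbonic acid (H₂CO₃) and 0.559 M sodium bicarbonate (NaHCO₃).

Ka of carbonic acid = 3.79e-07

pKa = -log(3.79e-07) = 6.42. pH = pKa + log([A⁻]/[HA]) = 6.42 + log(0.559/0.11)

pH = 7.13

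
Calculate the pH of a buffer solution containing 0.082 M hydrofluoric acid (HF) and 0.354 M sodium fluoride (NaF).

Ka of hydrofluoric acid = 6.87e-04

pKa = -log(6.87e-04) = 3.16. pH = pKa + log([A⁻]/[HA]) = 3.16 + log(0.354/0.082)

pH = 3.80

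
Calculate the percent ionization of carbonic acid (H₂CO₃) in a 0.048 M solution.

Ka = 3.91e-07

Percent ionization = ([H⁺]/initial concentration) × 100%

Using Ka equilibrium: x² + Ka×x - Ka×C = 0. Solving: [H⁺] = 1.3680e-04. Percent = (1.3680e-04/0.048) × 100

Percent ionization = 0.285%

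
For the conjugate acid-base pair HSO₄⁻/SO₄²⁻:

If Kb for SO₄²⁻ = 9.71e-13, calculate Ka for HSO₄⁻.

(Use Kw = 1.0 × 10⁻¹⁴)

For a conjugate pair Ka × Kb = Kw, so Ka = Kw/Kb = 1.0 × 10⁻¹⁴ / 9.71e-13 = 1.03e-02.

K_a = 1.03e-02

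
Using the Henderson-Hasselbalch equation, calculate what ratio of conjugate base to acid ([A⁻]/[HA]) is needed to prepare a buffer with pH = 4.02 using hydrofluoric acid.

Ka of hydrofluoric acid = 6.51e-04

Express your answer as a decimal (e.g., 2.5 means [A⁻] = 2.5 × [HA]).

pKa = -log(6.51e-04) = 3.1864. pH = pKa + log([A⁻]/[HA]), so log([A⁻]/[HA]) = pH − pKa = 4.02 − 3.1864 = 0.8336. [A⁻]/[HA] = 10^(0.8336) = 6.82

[A⁻]/[HA] = 6.82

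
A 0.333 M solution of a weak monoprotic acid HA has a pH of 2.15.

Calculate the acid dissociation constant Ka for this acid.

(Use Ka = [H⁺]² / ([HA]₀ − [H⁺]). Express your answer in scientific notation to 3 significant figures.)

[H⁺] = 10^(−pH) = 10^(−2.15) = 7.079e-03 M. For HA ⇌ H⁺ + A⁻, Ka = [H⁺][A⁻]/[HA] = [H⁺]² / ([HA]₀ − [H⁺]) = (7.079e-03)² / (0.333 − 7.079e-03) = 1.54e-04.

K_a = 1.54e-04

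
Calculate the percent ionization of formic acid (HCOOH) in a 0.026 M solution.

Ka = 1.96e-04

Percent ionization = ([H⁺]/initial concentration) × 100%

Using Ka equilibrium: x² + Ka×x - Ka×C = 0. Solving: [H⁺] = 2.1616e-03. Percent = (2.1616e-03/0.026) × 100

Percent ionization = 8.31%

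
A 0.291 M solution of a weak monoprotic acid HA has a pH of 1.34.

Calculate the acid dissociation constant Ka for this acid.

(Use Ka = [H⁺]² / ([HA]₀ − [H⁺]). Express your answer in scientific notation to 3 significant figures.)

[H⁺] = 10^(−pH) = 10^(−1.34) = 4.571e-02 M. For HA ⇌ H⁺ + A⁻, Ka = [H⁺][A⁻]/[HA] = [H⁺]² / ([HA]₀ − [H⁺]) = (4.571e-02)² / (0.291 − 4.571e-02) = 8.52e-03.

K_a = 8.52e-03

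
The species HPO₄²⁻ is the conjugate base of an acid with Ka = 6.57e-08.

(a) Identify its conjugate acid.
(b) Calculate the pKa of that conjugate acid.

(a) The conjugate acid is formed by adding one H⁺ to HPO₄²⁻, giving H₂PO₄⁻. (b) pKa = -log(Ka) = -log(6.57e-08) = 7.18.

Conjugate acid: H₂PO₄⁻; pK_a = 7.18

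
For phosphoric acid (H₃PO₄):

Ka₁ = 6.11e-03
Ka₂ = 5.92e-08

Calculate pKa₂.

pKa₂ = -log(Ka₂) = -log(5.92e-08) = 7.23.

pK_{a2} = 7.23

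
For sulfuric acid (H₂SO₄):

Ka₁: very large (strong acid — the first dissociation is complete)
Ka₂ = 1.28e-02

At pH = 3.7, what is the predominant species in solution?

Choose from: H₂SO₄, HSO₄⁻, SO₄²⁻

The first dissociation is complete, so H₂SO₄ itself is never the predominant species in water; pKa₂ = -log(1.28e-02) = 1.89. For a polyprotic acid the predominant species crosses at each pKa: below pKa_n the protonated form dominates, above it the deprotonated form does. At pH = 3.7, the predominant species is SO₄²⁻.

SO₄²⁻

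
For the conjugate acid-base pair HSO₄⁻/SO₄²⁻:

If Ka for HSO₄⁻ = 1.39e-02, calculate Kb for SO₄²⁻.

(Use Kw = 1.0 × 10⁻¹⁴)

For a conjugate pair Ka × Kb = Kw, so Kb = Kw/Ka = 1.0 × 10⁻¹⁴ / 1.39e-02 = 7.19e-13.

K_b = 7.19e-13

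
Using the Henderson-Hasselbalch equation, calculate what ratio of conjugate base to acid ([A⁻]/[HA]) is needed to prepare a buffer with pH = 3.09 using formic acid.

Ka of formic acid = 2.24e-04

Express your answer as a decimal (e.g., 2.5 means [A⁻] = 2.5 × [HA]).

pKa = -log(2.24e-04) = 3.6498. pH = pKa + log([A⁻]/[HA]), so log([A⁻]/[HA]) = pH − pKa = 3.09 − 3.6498 = -0.5598. [A⁻]/[HA] = 10^(-0.5598) = 0.276

[A⁻]/[HA] = 0.276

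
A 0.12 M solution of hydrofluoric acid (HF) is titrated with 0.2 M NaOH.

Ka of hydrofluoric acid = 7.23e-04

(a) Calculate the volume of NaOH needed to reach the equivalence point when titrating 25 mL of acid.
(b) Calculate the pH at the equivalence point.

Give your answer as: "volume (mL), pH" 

moles acid = 0.12 × 25/1000 = 0.003 mol; V_base = moles/0.2 × 1000 = 15.0 mL. At equivalence only the conjugate base is present: [A⁻] = 0.003/0.040 = 7.5000e-02 M. Kb = Kw/Ka = 1.38e-11; [OH⁻] = √(Kb × [A⁻]) = 1.0185e-06; pOH = 5.99; pH = 14 - pOH = 8.01.

V = 15.0 mL, pH = 8.01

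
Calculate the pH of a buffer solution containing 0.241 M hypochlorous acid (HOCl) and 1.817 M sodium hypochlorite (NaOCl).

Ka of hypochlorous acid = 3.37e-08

pKa = -log(3.37e-08) = 7.47. pH = pKa + log([A⁻]/[HA]) = 7.47 + log(1.817/0.241)

pH = 8.35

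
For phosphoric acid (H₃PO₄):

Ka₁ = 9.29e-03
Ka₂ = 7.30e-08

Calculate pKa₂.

pKa₂ = -log(Ka₂) = -log(7.30e-08) = 7.14.

pK_{a2} = 7.14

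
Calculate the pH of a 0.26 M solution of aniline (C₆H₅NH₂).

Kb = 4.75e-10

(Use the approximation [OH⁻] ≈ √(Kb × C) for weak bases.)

[OH⁻] = √(Kb × C) = √(4.75e-10 × 0.26) = 1.1113e-05. pOH = 4.95, pH = 14 - pOH

pH = 9.05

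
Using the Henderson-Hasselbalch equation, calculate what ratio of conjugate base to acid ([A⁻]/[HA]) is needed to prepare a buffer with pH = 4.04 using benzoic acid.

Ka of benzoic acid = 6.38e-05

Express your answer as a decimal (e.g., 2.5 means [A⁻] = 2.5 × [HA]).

pKa = -log(6.38e-05) = 4.1952. pH = pKa + log([A⁻]/[HA]), so log([A⁻]/[HA]) = pH − pKa = 4.04 − 4.1952 = -0.1552. [A⁻]/[HA] = 10^(-0.1552) = 0.700

[A⁻]/[HA] = 0.700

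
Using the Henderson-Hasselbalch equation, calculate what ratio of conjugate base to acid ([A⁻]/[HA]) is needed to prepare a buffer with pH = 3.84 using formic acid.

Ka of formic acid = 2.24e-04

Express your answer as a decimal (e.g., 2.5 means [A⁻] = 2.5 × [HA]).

pKa = -log(2.24e-04) = 3.6498. pH = pKa + log([A⁻]/[HA]), so log([A⁻]/[HA]) = pH − pKa = 3.84 − 3.6498 = 0.1902. [A⁻]/[HA] = 10^(0.1902) = 1.55

[A⁻]/[HA] = 1.55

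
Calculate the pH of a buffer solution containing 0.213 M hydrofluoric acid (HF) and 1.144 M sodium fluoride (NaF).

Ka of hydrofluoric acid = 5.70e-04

pKa = -log(5.70e-04) = 3.24. pH = pKa + log([A⁻]/[HA]) = 3.24 + log(1.144/0.213)

pH = 3.97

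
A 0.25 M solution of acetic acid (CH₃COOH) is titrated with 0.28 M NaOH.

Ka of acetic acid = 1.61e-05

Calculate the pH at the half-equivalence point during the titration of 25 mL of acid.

At half-equivalence [HA] = [A⁻], so Henderson-Hasselbalch gives pH = pKa = -log(1.61e-05) = 4.79.

pH = pKa = 4.79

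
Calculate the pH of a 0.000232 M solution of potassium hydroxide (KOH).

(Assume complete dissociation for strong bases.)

[OH⁻] = 0.000232 M for strong base. pOH = -log[OH⁻] = 3.63, pH = 14 - pOH

pH = 10.37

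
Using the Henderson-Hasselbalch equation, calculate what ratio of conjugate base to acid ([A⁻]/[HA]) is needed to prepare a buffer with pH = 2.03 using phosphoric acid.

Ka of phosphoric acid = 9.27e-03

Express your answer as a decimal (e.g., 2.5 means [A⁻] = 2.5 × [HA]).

pKa = -log(9.27e-03) = 2.0329. pH = pKa + log([A⁻]/[HA]), so log([A⁻]/[HA]) = pH − pKa = 2.03 − 2.0329 = -0.0029. [A⁻]/[HA] = 10^(-0.0029) = 0.993

[A⁻]/[HA] = 0.993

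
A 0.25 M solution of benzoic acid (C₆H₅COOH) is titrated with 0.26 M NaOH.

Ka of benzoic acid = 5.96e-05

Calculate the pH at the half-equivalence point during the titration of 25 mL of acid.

At half-equivalence [HA] = [A⁻], so Henderson-Hasselbalch gives pH = pKa = -log(5.96e-05) = 4.22.

pH = pKa = 4.22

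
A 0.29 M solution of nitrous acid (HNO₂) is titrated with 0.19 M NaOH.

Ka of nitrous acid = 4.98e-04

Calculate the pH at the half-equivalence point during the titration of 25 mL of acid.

At half-equivalence [HA] = [A⁻], so Henderson-Hasselbalch gives pH = pKa = -log(4.98e-04) = 3.30.

pH = pKa = 3.30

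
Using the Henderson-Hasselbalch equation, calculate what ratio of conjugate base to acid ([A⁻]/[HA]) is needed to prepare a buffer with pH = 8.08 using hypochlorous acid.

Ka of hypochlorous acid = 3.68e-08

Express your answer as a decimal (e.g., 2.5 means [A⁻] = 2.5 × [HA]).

pKa = -log(3.68e-08) = 7.4342. pH = pKa + log([A⁻]/[HA]), so log([A⁻]/[HA]) = pH − pKa = 8.08 − 7.4342 = 0.6458. [A⁻]/[HA] = 10^(0.6458) = 4.42

[A⁻]/[HA] = 4.42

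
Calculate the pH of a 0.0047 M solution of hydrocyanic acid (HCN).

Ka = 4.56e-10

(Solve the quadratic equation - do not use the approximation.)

x² + Ka×x - Ka×C = 0. Using quadratic formula: [H⁺] = 1.4637e-06

pH = 5.83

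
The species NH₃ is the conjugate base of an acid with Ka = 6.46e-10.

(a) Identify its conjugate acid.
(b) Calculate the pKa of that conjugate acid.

(a) The conjugate acid is formed by adding one H⁺ to NH₃, giving NH₄⁺. (b) pKa = -log(Ka) = -log(6.46e-10) = 9.19.

Conjugate acid: NH₄⁺; pK_a = 9.19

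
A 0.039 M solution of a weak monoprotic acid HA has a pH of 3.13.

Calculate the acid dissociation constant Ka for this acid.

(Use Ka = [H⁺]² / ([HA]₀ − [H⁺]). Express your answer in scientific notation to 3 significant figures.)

[H⁺] = 10^(−pH) = 10^(−3.13) = 7.413e-04 M. For HA ⇌ H⁺ + A⁻, Ka = [H⁺][A⁻]/[HA] = [H⁺]² / ([HA]₀ − [H⁺]) = (7.413e-04)² / (0.039 − 7.413e-04) = 1.44e-05.

K_a = 1.44e-05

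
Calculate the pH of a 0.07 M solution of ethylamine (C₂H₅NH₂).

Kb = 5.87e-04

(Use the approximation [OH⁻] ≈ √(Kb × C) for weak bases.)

[OH⁻] = √(Kb × C) = √(5.87e-04 × 0.07) = 6.4101e-03. pOH = 2.19, pH = 14 - pOH

pH = 11.81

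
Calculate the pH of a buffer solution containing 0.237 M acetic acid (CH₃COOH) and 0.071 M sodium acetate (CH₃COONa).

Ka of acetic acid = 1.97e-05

pKa = -log(1.97e-05) = 4.71. pH = pKa + log([A⁻]/[HA]) = 4.71 + log(0.071/0.237)

pH = 4.18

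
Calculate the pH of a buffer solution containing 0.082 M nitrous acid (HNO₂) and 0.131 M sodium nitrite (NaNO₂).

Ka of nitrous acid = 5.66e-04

pKa = -log(5.66e-04) = 3.25. pH = pKa + log([A⁻]/[HA]) = 3.25 + log(0.131/0.082)

pH = 3.45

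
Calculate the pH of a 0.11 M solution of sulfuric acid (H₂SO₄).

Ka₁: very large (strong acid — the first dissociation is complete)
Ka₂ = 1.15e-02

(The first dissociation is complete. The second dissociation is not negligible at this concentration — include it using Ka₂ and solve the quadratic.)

First dissociation is complete: [H⁺]₀ = [HSO₄⁻]₀ = C = 0.11 M. Second dissociation HSO₄⁻ ⇌ H⁺ + SO₄²⁻: let x = [SO₄²⁻]. Ka₂ = (C + x)·x / (C − x) = 1.15e-02 → x² + (C + Ka₂)·x − Ka₂·C = 0 → x² + 0.12150·x − 1.265e-03 = 0. x = (−0.12150 + √(0.12150² + 4 × 1.265e-03)) / 2 = 9.6458e-03 M. [H⁺] = C + x = 0.11 + 9.6458e-03 = 1.1965e-01 M. pH = -log(1.1965e-01) = 0.92.

pH = 0.92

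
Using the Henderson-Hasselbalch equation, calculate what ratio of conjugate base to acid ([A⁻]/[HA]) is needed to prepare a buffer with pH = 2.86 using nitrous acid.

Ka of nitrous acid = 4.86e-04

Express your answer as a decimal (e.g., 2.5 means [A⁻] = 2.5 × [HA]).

pKa = -log(4.86e-04) = 3.3134. pH = pKa + log([A⁻]/[HA]), so log([A⁻]/[HA]) = pH − pKa = 2.86 − 3.3134 = -0.4534. [A⁻]/[HA] = 10^(-0.4534) = 0.352

[A⁻]/[HA] = 0.352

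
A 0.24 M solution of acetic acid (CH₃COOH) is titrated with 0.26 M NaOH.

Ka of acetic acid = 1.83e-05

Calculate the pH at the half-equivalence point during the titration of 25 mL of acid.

At half-equivalence [HA] = [A⁻], so Henderson-Hasselbalch gives pH = pKa = -log(1.83e-05) = 4.74.

pH = pKa = 4.74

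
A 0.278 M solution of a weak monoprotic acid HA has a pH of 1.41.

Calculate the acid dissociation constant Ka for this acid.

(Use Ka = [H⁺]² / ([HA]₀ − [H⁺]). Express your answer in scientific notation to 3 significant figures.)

[H⁺] = 10^(−pH) = 10^(−1.41) = 3.890e-02 M. For HA ⇌ H⁺ + A⁻, Ka = [H⁺][A⁻]/[HA] = [H⁺]² / ([HA]₀ − [H⁺]) = (3.890e-02)² / (0.278 − 3.890e-02) = 6.33e-03.

K_a = 6.33e-03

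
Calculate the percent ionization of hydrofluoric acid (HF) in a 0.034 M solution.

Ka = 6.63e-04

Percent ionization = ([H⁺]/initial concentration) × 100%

Using Ka equilibrium: x² + Ka×x - Ka×C = 0. Solving: [H⁺] = 4.4279e-03. Percent = (4.4279e-03/0.034) × 100

Percent ionization = 13%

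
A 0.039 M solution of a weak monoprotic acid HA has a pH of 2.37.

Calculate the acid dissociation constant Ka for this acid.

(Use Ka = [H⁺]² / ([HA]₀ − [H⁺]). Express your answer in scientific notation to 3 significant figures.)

[H⁺] = 10^(−pH) = 10^(−2.37) = 4.266e-03 M. For HA ⇌ H⁺ + A⁻, Ka = [H⁺][A⁻]/[HA] = [H⁺]² / ([HA]₀ − [H⁺]) = (4.266e-03)² / (0.039 − 4.266e-03) = 5.24e-04.

K_a = 5.24e-04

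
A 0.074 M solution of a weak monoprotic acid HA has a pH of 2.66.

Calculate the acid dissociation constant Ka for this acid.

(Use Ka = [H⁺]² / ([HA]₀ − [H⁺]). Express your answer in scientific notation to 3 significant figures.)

[H⁺] = 10^(−pH) = 10^(−2.66) = 2.188e-03 M. For HA ⇌ H⁺ + A⁻, Ka = [H⁺][A⁻]/[HA] = [H⁺]² / ([HA]₀ − [H⁺]) = (2.188e-03)² / (0.074 − 2.188e-03) = 6.67e-05.

K_a = 6.67e-05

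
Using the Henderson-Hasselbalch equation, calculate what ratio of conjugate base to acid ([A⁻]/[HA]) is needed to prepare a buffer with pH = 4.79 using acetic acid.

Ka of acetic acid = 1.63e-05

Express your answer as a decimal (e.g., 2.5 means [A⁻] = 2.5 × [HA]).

pKa = -log(1.63e-05) = 4.7878. pH = pKa + log([A⁻]/[HA]), so log([A⁻]/[HA]) = pH − pKa = 4.79 − 4.7878 = 0.0022. [A⁻]/[HA] = 10^(0.0022) = 1.01

[A⁻]/[HA] = 1.01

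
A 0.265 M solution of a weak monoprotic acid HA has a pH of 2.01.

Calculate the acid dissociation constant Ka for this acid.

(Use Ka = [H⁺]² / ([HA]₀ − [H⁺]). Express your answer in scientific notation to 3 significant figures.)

[H⁺] = 10^(−pH) = 10^(−2.01) = 9.772e-03 M. For HA ⇌ H⁺ + A⁻, Ka = [H⁺][A⁻]/[HA] = [H⁺]² / ([HA]₀ − [H⁺]) = (9.772e-03)² / (0.265 − 9.772e-03) = 3.74e-04.

K_a = 3.74e-04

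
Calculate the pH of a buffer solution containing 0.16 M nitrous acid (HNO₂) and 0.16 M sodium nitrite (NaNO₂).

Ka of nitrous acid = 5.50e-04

pKa = -log(5.50e-04) = 3.26. pH = pKa + log([A⁻]/[HA]) = 3.26 + log(0.16/0.16)

pH = 3.26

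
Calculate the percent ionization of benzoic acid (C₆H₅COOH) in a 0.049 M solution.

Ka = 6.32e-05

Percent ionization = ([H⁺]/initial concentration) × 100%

Using Ka equilibrium: x² + Ka×x - Ka×C = 0. Solving: [H⁺] = 1.7285e-03. Percent = (1.7285e-03/0.049) × 100

Percent ionization = 3.53%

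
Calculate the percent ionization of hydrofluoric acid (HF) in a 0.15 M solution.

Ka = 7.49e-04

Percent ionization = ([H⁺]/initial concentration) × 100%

Using Ka equilibrium: x² + Ka×x - Ka×C = 0. Solving: [H⁺] = 1.0232e-02. Percent = (1.0232e-02/0.15) × 100

Percent ionization = 6.82%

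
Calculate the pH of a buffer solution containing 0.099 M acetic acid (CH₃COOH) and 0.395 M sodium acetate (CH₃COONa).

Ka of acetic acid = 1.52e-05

pKa = -log(1.52e-05) = 4.82. pH = pKa + log([A⁻]/[HA]) = 4.82 + log(0.395/0.099)

pH = 5.42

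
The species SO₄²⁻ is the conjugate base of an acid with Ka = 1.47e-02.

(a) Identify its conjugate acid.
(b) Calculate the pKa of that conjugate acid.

(a) The conjugate acid is formed by adding one H⁺ to SO₄²⁻, giving HSO₄⁻. (b) pKa = -log(Ka) = -log(1.47e-02) = 1.83.

Conjugate acid: HSO₄⁻; pK_a = 1.83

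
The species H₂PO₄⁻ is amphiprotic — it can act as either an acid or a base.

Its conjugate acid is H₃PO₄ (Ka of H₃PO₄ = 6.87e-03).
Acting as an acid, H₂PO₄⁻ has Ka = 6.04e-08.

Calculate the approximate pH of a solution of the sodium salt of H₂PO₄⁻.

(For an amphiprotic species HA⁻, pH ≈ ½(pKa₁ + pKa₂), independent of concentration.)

pKa₁ = -log(6.87e-03) = 2.16; pKa₂ = -log(6.04e-08) = 7.22. For an amphiprotic species, pH ≈ ½(pKa₁ + pKa₂) = ½(2.16 + 7.22) = 4.69.

pH = 4.69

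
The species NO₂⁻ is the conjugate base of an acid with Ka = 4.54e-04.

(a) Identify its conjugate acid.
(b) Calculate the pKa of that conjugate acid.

(a) The conjugate acid is formed by adding one H⁺ to NO₂⁻, giving HNO₂. (b) pKa = -log(Ka) = -log(4.54e-04) = 3.34.

Conjugate acid: HNO₂; pK_a = 3.34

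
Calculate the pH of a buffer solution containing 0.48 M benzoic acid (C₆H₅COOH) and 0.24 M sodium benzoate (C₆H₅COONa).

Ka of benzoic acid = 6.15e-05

pKa = -log(6.15e-05) = 4.21. pH = pKa + log([A⁻]/[HA]) = 4.21 + log(0.24/0.48)

pH = 3.91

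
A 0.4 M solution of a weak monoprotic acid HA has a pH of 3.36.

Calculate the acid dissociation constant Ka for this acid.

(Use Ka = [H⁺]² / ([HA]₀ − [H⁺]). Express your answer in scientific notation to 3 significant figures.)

[H⁺] = 10^(−pH) = 10^(−3.36) = 4.365e-04 M. For HA ⇌ H⁺ + A⁻, Ka = [H⁺][A⁻]/[HA] = [H⁺]² / ([HA]₀ − [H⁺]) = (4.365e-04)² / (0.4 − 4.365e-04) = 4.77e-07.

K_a = 4.77e-07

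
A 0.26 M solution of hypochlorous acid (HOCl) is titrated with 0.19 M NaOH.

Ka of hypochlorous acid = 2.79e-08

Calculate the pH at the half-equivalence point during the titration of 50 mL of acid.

At half-equivalence [HA] = [A⁻], so Henderson-Hasselbalch gives pH = pKa = -log(2.79e-08) = 7.55.

pH = pKa = 7.55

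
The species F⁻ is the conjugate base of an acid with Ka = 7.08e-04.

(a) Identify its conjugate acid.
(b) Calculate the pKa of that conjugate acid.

(a) The conjugate acid is formed by adding one H⁺ to F⁻, giving HF. (b) pKa = -log(Ka) = -log(7.08e-04) = 3.15.

Conjugate acid: HF; pK_a = 3.15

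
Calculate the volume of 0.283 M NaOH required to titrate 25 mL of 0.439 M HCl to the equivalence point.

At equivalence: moles acid = moles base. moles HCl = 0.439 × 25/1000 = 0.01098 mol. V_base = moles / 0.283 × 1000 = 38.8 mL.

V_{base} = 38.8 mL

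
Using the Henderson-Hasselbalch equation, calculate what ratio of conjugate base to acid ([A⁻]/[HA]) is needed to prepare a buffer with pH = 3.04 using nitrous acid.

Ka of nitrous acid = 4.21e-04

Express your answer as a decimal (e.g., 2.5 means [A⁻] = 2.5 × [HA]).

pKa = -log(4.21e-04) = 3.3757. pH = pKa + log([A⁻]/[HA]), so log([A⁻]/[HA]) = pH − pKa = 3.04 − 3.3757 = -0.3357. [A⁻]/[HA] = 10^(-0.3357) = 0.462

[A⁻]/[HA] = 0.462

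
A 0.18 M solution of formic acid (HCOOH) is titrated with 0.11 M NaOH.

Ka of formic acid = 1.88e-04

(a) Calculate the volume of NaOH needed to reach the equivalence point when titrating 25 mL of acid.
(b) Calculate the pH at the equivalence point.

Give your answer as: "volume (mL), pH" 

moles acid = 0.18 × 25/1000 = 0.0045 mol; V_base = moles/0.11 × 1000 = 40.9 mL. At equivalence only the conjugate base is present: [A⁻] = 0.0045/0.066 = 6.8276e-02 M. Kb = Kw/Ka = 5.32e-11; [OH⁻] = √(Kb × [A⁻]) = 1.9057e-06; pOH = 5.72; pH = 14 - pOH = 8.28.

V = 40.9 mL, pH = 8.28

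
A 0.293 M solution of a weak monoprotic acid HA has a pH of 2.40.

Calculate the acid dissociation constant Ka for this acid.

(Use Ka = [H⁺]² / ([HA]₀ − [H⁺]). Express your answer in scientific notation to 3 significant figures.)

[H⁺] = 10^(−pH) = 10^(−2.40) = 3.981e-03 M. For HA ⇌ H⁺ + A⁻, Ka = [H⁺][A⁻]/[HA] = [H⁺]² / ([HA]₀ − [H⁺]) = (3.981e-03)² / (0.293 − 3.981e-03) = 5.48e-05.

K_a = 5.48e-05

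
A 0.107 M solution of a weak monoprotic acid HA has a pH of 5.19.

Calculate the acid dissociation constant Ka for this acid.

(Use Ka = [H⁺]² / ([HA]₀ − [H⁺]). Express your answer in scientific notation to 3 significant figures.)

[H⁺] = 10^(−pH) = 10^(−5.19) = 6.457e-06 M. For HA ⇌ H⁺ + A⁻, Ka = [H⁺][A⁻]/[HA] = [H⁺]² / ([HA]₀ − [H⁺]) = (6.457e-06)² / (0.107 − 6.457e-06) = 3.90e-10.

K_a = 3.90e-10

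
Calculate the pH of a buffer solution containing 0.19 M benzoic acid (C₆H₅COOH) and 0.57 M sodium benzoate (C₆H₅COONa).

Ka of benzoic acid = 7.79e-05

pKa = -log(7.79e-05) = 4.11. pH = pKa + log([A⁻]/[HA]) = 4.11 + log(0.57/0.19)

pH = 4.59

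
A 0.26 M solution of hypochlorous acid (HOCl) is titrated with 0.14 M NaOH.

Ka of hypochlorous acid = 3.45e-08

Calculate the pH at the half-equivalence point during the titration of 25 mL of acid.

At half-equivalence [HA] = [A⁻], so Henderson-Hasselbalch gives pH = pKa = -log(3.45e-08) = 7.46.

pH = pKa = 7.46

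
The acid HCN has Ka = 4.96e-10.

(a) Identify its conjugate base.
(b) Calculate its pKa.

(a) The conjugate base is formed by removing one H⁺ from HCN, giving CN⁻. (b) pKa = -log(Ka) = -log(4.96e-10) = 9.30.

Conjugate base: CN⁻; pK_a = 9.30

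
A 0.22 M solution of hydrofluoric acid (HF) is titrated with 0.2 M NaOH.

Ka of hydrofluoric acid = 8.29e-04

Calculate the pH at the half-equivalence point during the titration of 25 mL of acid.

At half-equivalence [HA] = [A⁻], so Henderson-Hasselbalch gives pH = pKa = -log(8.29e-04) = 3.08.

pH = pKa = 3.08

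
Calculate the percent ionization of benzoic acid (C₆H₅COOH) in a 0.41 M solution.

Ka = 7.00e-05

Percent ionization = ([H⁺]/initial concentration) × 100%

Using Ka equilibrium: x² + Ka×x - Ka×C = 0. Solving: [H⁺] = 5.3224e-03. Percent = (5.3224e-03/0.41) × 100

Percent ionization = 1.3%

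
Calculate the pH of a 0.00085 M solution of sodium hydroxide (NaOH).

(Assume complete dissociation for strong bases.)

[OH⁻] = 0.00085 M for strong base. pOH = -log[OH⁻] = 3.07, pH = 14 - pOH

pH = 10.93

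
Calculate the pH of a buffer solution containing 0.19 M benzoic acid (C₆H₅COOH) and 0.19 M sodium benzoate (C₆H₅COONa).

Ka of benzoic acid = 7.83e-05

pKa = -log(7.83e-05) = 4.11. pH = pKa + log([A⁻]/[HA]) = 4.11 + log(0.19/0.19)

pH = 4.11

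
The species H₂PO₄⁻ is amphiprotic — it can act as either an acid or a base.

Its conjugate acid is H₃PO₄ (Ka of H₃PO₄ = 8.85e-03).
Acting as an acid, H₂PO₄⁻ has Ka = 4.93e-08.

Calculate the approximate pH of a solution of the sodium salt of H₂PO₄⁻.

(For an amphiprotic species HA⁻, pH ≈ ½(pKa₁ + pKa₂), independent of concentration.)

pKa₁ = -log(8.85e-03) = 2.05; pKa₂ = -log(4.93e-08) = 7.31. For an amphiprotic species, pH ≈ ½(pKa₁ + pKa₂) = ½(2.05 + 7.31) = 4.68.

pH = 4.68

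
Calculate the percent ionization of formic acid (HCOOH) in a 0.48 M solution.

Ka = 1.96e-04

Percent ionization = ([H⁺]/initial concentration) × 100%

Using Ka equilibrium: x² + Ka×x - Ka×C = 0. Solving: [H⁺] = 9.6020e-03. Percent = (9.6020e-03/0.48) × 100

Percent ionization = 2%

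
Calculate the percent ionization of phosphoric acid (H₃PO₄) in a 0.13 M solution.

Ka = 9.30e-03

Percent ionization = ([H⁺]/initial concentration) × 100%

Using Ka equilibrium: x² + Ka×x - Ka×C = 0. Solving: [H⁺] = 3.0430e-02. Percent = (3.0430e-02/0.13) × 100

Percent ionization = 23.4%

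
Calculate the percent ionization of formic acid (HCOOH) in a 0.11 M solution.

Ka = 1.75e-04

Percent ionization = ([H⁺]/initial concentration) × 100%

Using Ka equilibrium: x² + Ka×x - Ka×C = 0. Solving: [H⁺] = 4.3009e-03. Percent = (4.3009e-03/0.11) × 100

Percent ionization = 3.91%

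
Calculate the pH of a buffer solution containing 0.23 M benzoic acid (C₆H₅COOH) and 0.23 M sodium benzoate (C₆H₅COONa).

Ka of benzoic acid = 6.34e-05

pKa = -log(6.34e-05) = 4.20. pH = pKa + log([A⁻]/[HA]) = 4.20 + log(0.23/0.23)

pH = 4.20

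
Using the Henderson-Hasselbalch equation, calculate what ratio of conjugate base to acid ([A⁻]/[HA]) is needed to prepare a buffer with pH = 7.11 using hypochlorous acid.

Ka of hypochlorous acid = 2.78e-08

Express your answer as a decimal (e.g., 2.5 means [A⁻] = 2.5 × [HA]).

pKa = -log(2.78e-08) = 7.5560. pH = pKa + log([A⁻]/[HA]), so log([A⁻]/[HA]) = pH − pKa = 7.11 − 7.5560 = -0.4460. [A⁻]/[HA] = 10^(-0.4460) = 0.358

[A⁻]/[HA] = 0.358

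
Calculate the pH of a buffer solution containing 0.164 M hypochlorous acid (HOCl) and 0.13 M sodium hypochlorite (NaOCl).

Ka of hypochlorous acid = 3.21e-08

pKa = -log(3.21e-08) = 7.49. pH = pKa + log([A⁻]/[HA]) = 7.49 + log(0.13/0.164)

pH = 7.39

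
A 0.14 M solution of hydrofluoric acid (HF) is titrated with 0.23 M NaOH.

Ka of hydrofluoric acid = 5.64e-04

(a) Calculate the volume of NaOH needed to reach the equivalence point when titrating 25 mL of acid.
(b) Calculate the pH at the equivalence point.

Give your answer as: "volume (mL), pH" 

moles acid = 0.14 × 25/1000 = 0.0035 mol; V_base = moles/0.23 × 1000 = 15.2 mL. At equivalence only the conjugate base is present: [A⁻] = 0.0035/0.040 = 8.7027e-02 M. Kb = Kw/Ka = 1.77e-11; [OH⁻] = √(Kb × [A⁻]) = 1.2422e-06; pOH = 5.91; pH = 14 - pOH = 8.09.

V = 15.2 mL, pH = 8.09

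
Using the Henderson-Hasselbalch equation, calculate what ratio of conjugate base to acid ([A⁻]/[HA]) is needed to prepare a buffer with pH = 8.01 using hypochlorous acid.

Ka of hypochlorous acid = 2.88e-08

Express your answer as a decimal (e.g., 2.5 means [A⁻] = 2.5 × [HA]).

pKa = -log(2.88e-08) = 7.5406. pH = pKa + log([A⁻]/[HA]), so log([A⁻]/[HA]) = pH − pKa = 8.01 − 7.5406 = 0.4694. [A⁻]/[HA] = 10^(0.4694) = 2.95

[A⁻]/[HA] = 2.95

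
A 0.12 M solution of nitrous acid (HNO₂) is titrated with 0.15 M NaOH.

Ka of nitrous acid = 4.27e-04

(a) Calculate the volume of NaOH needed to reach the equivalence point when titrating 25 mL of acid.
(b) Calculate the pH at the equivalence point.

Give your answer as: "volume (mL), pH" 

moles acid = 0.12 × 25/1000 = 0.003 mol; V_base = moles/0.15 × 1000 = 20.0 mL. At equivalence only the conjugate base is present: [A⁻] = 0.003/0.045 = 6.6667e-02 M. Kb = Kw/Ka = 2.34e-11; [OH⁻] = √(Kb × [A⁻]) = 1.2495e-06; pOH = 5.90; pH = 14 - pOH = 8.10.

V = 20.0 mL, pH = 8.10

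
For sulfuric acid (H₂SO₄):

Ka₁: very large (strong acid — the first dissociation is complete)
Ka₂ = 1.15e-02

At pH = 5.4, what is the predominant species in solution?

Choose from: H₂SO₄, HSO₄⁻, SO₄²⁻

The first dissociation is complete, so H₂SO₄ itself is never the predominant species in water; pKa₂ = -log(1.15e-02) = 1.94. For a polyprotic acid the predominant species crosses at each pKa: below pKa_n the protonated form dominates, above it the deprotonated form does. At pH = 5.4, the predominant species is SO₄²⁻.

SO₄²⁻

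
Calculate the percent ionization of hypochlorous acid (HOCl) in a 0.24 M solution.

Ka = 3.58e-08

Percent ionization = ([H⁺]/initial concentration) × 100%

Using Ka equilibrium: x² + Ka×x - Ka×C = 0. Solving: [H⁺] = 9.2675e-05. Percent = (9.2675e-05/0.24) × 100

Percent ionization = 0.0386%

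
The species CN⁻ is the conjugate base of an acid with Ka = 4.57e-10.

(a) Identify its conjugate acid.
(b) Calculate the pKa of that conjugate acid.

(a) The conjugate acid is formed by adding one H⁺ to CN⁻, giving HCN. (b) pKa = -log(Ka) = -log(4.57e-10) = 9.34.

Conjugate acid: HCN; pK_a = 9.34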